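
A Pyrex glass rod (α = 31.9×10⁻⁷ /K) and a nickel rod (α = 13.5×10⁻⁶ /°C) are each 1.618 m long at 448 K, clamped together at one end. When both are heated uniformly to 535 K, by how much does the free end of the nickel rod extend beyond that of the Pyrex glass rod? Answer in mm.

ΔT = 87 K
Pyrex glass: ΔL = 31.9×10⁻⁷ × 1.618 m × 87 = 4.4904×10⁻⁴ m = 0.44904 mm
nickel: ΔL = 13.5×10⁻⁶ × 1.618 m × 87 = 1.9003×10⁻³ m = 1.9003 mm
difference = 1.9003 − 0.44904 = 1.45126 mm

1.45 mm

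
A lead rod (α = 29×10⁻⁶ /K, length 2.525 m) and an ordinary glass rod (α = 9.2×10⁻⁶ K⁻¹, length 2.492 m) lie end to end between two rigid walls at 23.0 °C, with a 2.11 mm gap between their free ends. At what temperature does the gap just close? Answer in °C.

T = 44.9 °C

α₁L₁ = 7.3225×10⁻⁵ m/K, α₂L₂ = 2.29264×10⁻⁵ m/K → total 9.61514×10⁻⁵ m/K
ΔT = g/(α₁L₁+α₂L₂) = 2.11×10⁻³ / 9.61514×10⁻⁵ = 21.945 K
T = 23.0 + 21.945 = 44.945 °C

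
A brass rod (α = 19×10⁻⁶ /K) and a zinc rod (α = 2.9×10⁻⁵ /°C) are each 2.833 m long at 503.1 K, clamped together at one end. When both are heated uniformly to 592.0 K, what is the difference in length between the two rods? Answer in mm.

ΔT = 88.9 K
brass: ΔL = 19×10⁻⁶ × 2.833 m × 88.9 = 4.7852×10⁻³ m = 4.7852 mm
zinc: ΔL = 2.9×10⁻⁵ × 2.833 m × 88.9 = 7.3038×10⁻³ m = 7.3038 mm
difference = 7.3038 − 4.7852 = 2.5186 mm

2.52 mm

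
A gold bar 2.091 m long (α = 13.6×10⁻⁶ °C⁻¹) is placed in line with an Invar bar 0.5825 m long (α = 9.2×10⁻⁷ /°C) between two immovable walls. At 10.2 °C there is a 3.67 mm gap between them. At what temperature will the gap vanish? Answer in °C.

Gap closes when ΔL₁ + ΔL₂ = 3.67 mm = 3.67×10⁻³ m
(α₁L₁ + α₂L₂)ΔT = g
α₁L₁ + α₂L₂ = 13.6×10⁻⁶×2.091 + 9.2×10⁻⁷×0.5825 = 2.89735×10⁻⁵ m/K
ΔT = 3.67×10⁻³ / 2.89735×10⁻⁵ = 126.67 K
T = 10.2 + 126.67 = 136.87 °C

T = 137 °C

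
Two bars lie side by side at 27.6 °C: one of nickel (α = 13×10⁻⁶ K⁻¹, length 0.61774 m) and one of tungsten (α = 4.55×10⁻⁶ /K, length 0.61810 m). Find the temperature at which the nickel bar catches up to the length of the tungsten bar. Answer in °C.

Equal length when α₁L₁ΔT − α₂L₂ΔT = L₂ − L₁ = 3.60×10⁻⁴ m
α₁L₁ = 8.03062×10⁻⁶, α₂L₂ = 2.812355×10⁻⁶ → Δ(αL) = 5.218265×10⁻⁶ m/K
ΔT = 3.60×10⁻⁴ / 5.218265×10⁻⁶ = 68.9884 K, so T = 27.6 + 68.9884 = 96.5884 °C

T = 96.59 °C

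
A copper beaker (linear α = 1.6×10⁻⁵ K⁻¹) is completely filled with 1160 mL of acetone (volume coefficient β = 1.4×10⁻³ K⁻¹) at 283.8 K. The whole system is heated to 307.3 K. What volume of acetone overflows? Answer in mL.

36.9 mL

The beaker also expands: β_container ≈ 3α = 4.8×10⁻⁵ /K
Net overflow = V₀(β_liq − 3α_cont)ΔT
β − 3α = 1.40×10⁻³ − 4.8×10⁻⁵ = 1.352×10⁻³ /K; ΔT = 23.5 K
ΔV = 1160 × 1.352×10⁻³ × 23.5 = 36.9 mL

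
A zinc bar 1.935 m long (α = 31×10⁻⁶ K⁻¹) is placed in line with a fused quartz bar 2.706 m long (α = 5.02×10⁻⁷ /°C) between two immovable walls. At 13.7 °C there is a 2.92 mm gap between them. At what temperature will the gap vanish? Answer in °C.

T = 61.3 °C

α₁L₁ = 5.9985×10⁻⁵ m/K, α₂L₂ = 1.358412×10⁻⁶ m/K → total 6.1343412×10⁻⁵ m/K
ΔT = g/(α₁L₁+α₂L₂) = 2.92×10⁻³ / 6.1343412×10⁻⁵ = 47.601 K
T = 13.7 + 47.601 = 61.301 °C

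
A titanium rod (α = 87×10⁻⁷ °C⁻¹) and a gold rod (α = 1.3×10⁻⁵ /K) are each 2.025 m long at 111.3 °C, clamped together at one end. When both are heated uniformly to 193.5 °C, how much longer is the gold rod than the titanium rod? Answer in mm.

ΔT = 82.2 K
titanium: ΔL = 87×10⁻⁷ × 2.025 m × 82.2 = 1.4482×10⁻³ m = 1.4482 mm
gold: ΔL = 1.3×10⁻⁵ × 2.025 m × 82.2 = 2.1639×10⁻³ m = 2.1639 mm
difference = 2.1639 − 1.4482 = 0.7157 mm

0.716 mm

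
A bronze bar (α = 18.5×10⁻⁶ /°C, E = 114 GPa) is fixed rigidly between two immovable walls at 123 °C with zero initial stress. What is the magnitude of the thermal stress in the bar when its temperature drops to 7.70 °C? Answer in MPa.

Fully constrained: the free strain ε = αΔT is blocked, so σ = Eε = EαΔT.
|ΔT| = 115.30 K
σ = 114×10⁹ × 18.5×10⁻⁶ × 115.30 = 2.43×10⁸ Pa

σ = 243 MPa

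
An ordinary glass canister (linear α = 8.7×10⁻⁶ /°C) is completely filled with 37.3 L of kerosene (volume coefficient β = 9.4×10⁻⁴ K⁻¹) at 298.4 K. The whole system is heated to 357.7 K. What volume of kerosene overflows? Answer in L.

The canister also expands: β_container ≈ 3α = 2.61×10⁻⁵ /K
Net overflow = V₀(β_liq − 3α_cont)ΔT
β − 3α = 9.40×10⁻⁴ − 2.61×10⁻⁵ = 9.139×10⁻⁴ /K; ΔT = 59.3 K
ΔV = 37.3 × 9.139×10⁻⁴ × 59.3 = 2.02 L

2.02 L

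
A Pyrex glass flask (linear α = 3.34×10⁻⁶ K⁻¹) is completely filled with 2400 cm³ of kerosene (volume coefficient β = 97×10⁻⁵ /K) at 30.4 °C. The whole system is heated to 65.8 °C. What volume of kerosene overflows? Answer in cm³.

The flask also expands: β_container ≈ 3α = 1.002×10⁻⁵ /K
Net overflow = V₀(β_liq − 3α_cont)ΔT
β − 3α = 9.70×10⁻⁴ − 1.002×10⁻⁵ = 9.5998×10⁻⁴ /K; ΔT = 35.4 K
ΔV = 2400 × 9.5998×10⁻⁴ × 35.4 = 81.6 cm³

81.6 cm³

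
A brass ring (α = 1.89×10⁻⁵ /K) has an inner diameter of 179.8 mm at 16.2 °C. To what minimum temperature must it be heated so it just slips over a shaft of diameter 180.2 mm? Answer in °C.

T = 134 °C

Required Δd = 180.2 − 179.8 = 0.4 mm
Δd = αd₀ΔT ⇒ ΔT = Δd/(αd₀) = 0.4 / (1.89×10⁻⁵ × 179.8) = 117.71 K
T_min = 16.2 + 117.71 = 133.91 °C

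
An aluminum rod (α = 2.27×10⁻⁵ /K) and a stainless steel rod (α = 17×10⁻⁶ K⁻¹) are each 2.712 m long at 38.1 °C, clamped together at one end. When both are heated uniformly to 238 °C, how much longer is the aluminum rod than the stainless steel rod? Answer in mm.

3.09 mm

ΔT = 199.9 K
aluminum: ΔL = 2.27×10⁻⁵ × 2.712 m × 199.9 = 1.2306×10⁻² m = 12.306 mm
stainless steel: ΔL = 17×10⁻⁶ × 2.712 m × 199.9 = 9.2162×10⁻³ m = 9.2162 mm
difference = 12.306 − 9.2162 = 3.0898 mm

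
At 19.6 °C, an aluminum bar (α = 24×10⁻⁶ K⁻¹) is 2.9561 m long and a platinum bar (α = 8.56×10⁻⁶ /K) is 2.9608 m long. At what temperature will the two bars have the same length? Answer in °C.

T = 122.7 °C

Equal length when α₁L₁ΔT − α₂L₂ΔT = L₂ − L₁ = 4.70×10⁻³ m
α₁L₁ = 7.09464×10⁻⁵, α₂L₂ = 2.5344448×10⁻⁵ → Δ(αL) = 4.5601952×10⁻⁵ m/K
ΔT = 4.70×10⁻³ / 4.5601952×10⁻⁵ = 103.066 K, so T = 19.6 + 103.066 = 122.666 °C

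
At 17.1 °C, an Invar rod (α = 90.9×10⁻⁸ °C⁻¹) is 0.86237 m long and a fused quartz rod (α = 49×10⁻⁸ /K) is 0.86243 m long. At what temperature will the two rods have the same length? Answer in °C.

T = 183.2 °C

L₁(1 + α₁ΔT) = L₂(1 + α₂ΔT) ⇒ ΔT = (L₂ − L₁)/(α₁L₁ − α₂L₂)
L₂ − L₁ = 0.86243 − 0.86237 = 6.00×10⁻⁵ m
α₁L₁ − α₂L₂ = 90.9×10⁻⁸×0.86237 − 49×10⁻⁸×0.86243 = 3.6130363×10⁻⁷ m/K
ΔT = 6.00×10⁻⁵ / 3.6130363×10⁻⁷ = 166.065 K
T = 17.1 + 166.065 = 183.165 °C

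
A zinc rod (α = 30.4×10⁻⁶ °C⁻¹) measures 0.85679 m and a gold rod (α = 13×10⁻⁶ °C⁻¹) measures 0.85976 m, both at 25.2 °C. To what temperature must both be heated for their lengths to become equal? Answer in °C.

L₁(1 + α₁ΔT) = L₂(1 + α₂ΔT) ⇒ ΔT = (L₂ − L₁)/(α₁L₁ − α₂L₂)
L₂ − L₁ = 0.85976 − 0.85679 = 2.97×10⁻³ m
α₁L₁ − α₂L₂ = 30.4×10⁻⁶×0.85679 − 13×10⁻⁶×0.85976 = 1.4869536×10⁻⁵ m/K
ΔT = 2.97×10⁻³ / 1.4869536×10⁻⁵ = 199.737 K
T = 25.2 + 199.737 = 224.937 °C

T = 224.9 °C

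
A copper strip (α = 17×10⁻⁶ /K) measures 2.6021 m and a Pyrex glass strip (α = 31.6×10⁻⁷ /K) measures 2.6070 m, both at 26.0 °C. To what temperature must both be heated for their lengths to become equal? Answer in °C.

Equal length when α₁L₁ΔT − α₂L₂ΔT = L₂ − L₁ = 4.90×10⁻³ m
α₁L₁ = 4.42357×10⁻⁵, α₂L₂ = 8.23812×10⁻⁶ → Δ(αL) = 3.599758×10⁻⁵ m/K
ΔT = 4.90×10⁻³ / 3.599758×10⁻⁵ = 136.120 K, so T = 26.0 + 136.120 = 162.120 °C

T = 162.1 °C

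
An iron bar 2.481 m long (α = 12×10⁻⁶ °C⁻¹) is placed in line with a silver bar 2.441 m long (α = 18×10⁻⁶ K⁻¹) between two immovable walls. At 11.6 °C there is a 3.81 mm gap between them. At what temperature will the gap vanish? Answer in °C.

α₁L₁ = 2.9772×10⁻⁵ m/K, α₂L₂ = 4.3938×10⁻⁵ m/K → total 7.371×10⁻⁵ m/K
ΔT = g/(α₁L₁+α₂L₂) = 3.81×10⁻³ / 7.371×10⁻⁵ = 51.689 K
T = 11.6 + 51.689 = 63.289 °C

T = 63.3 °C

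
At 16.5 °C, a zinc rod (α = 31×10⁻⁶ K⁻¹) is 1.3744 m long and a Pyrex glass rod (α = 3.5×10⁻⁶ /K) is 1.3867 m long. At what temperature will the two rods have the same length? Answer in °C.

Equal length when α₁L₁ΔT − α₂L₂ΔT = L₂ − L₁ = 1.23×10⁻² m
α₁L₁ = 4.26064×10⁻⁵, α₂L₂ = 4.85345×10⁻⁶ → Δ(αL) = 3.775295×10⁻⁵ m/K
ΔT = 1.23×10⁻² / 3.775295×10⁻⁵ = 325.802 K, so T = 16.5 + 325.802 = 342.302 °C

T = 342.3 °C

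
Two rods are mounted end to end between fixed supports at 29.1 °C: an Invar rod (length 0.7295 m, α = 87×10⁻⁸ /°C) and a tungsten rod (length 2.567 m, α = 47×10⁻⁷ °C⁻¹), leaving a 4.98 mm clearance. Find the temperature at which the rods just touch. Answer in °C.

T = 421 °C

Gap closes when ΔL₁ + ΔL₂ = 4.98 mm = 4.98×10⁻³ m
(α₁L₁ + α₂L₂)ΔT = g
α₁L₁ + α₂L₂ = 87×10⁻⁸×0.7295 + 47×10⁻⁷×2.567 = 1.2699565×10⁻⁵ m/K
ΔT = 4.98×10⁻³ / 1.2699565×10⁻⁵ = 392.14 K
T = 29.1 + 392.14 = 421.24 °C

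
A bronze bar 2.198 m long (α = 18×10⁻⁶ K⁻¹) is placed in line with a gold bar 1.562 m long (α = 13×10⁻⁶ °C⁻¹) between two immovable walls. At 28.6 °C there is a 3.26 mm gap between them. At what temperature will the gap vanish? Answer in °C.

T = 83.1 °C

α₁L₁ = 3.9564×10⁻⁵ m/K, α₂L₂ = 2.0306×10⁻⁵ m/K → total 5.987×10⁻⁵ m/K
ΔT = g/(α₁L₁+α₂L₂) = 3.26×10⁻³ / 5.987×10⁻⁵ = 54.451 K
T = 28.6 + 54.451 = 83.051 °C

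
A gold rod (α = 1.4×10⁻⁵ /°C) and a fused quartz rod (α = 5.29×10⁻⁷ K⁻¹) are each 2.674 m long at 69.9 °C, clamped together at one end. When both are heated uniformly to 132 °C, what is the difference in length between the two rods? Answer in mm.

ΔT = 62.1 K
gold: ΔL = 1.4×10⁻⁵ × 2.674 m × 62.1 = 2.3248×10⁻³ m = 2.3248 mm
fused quartz: ΔL = 5.29×10⁻⁷ × 2.674 m × 62.1 = 8.7843×10⁻⁵ m = 0.087843 mm
difference = 2.3248 − 0.087843 = 2.236957 mm

2.24 mm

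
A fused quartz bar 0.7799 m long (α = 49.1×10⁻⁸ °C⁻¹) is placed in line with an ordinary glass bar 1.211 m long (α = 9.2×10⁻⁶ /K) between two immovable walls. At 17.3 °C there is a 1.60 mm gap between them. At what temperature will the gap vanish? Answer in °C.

T = 156 °C

α₁L₁ = 3.829309×10⁻⁷ m/K, α₂L₂ = 1.11412×10⁻⁵ m/K → total 1.15241309×10⁻⁵ m/K
ΔT = g/(α₁L₁+α₂L₂) = 1.60×10⁻³ / 1.15241309×10⁻⁵ = 138.84 K
T = 17.3 + 138.84 = 156.14 °C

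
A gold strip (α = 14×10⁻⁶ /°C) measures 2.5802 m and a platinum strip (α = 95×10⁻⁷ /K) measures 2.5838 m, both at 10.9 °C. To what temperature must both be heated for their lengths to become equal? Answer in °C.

L₁(1 + α₁ΔT) = L₂(1 + α₂ΔT) ⇒ ΔT = (L₂ − L₁)/(α₁L₁ − α₂L₂)
L₂ − L₁ = 2.5838 − 2.5802 = 3.60×10⁻³ m
α₁L₁ − α₂L₂ = 14×10⁻⁶×2.5802 − 95×10⁻⁷×2.5838 = 1.15767×10⁻⁵ m/K
ΔT = 3.60×10⁻³ / 1.15767×10⁻⁵ = 310.969 K
T = 10.9 + 310.969 = 321.869 °C

T = 321.9 °C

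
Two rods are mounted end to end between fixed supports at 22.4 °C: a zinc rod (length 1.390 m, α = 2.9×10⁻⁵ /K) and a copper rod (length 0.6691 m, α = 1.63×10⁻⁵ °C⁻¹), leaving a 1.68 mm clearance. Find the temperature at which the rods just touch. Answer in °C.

T = 55.2 °C

Gap closes when ΔL₁ + ΔL₂ = 1.68 mm = 1.68×10⁻³ m
(α₁L₁ + α₂L₂)ΔT = g
α₁L₁ + α₂L₂ = 2.9×10⁻⁵×1.390 + 1.63×10⁻⁵×0.6691 = 5.121633×10⁻⁵ m/K
ΔT = 1.68×10⁻³ / 5.121633×10⁻⁵ = 32.802 K
T = 22.4 + 32.802 = 55.202 °C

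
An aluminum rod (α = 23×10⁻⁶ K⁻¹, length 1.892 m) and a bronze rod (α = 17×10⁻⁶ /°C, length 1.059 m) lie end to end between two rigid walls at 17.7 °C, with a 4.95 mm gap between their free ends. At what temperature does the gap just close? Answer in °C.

T = 98.2 °C

Gap closes when ΔL₁ + ΔL₂ = 4.95 mm = 4.95×10⁻³ m
(α₁L₁ + α₂L₂)ΔT = g
α₁L₁ + α₂L₂ = 23×10⁻⁶×1.892 + 17×10⁻⁶×1.059 = 6.1519×10⁻⁵ m/K
ΔT = 4.95×10⁻³ / 6.1519×10⁻⁵ = 80.463 K
T = 17.7 + 80.463 = 98.163 °C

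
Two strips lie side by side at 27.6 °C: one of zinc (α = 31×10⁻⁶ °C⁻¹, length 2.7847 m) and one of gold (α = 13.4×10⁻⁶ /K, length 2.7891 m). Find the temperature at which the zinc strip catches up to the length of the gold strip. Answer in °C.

T = 117.5 °C

Equal length when α₁L₁ΔT − α₂L₂ΔT = L₂ − L₁ = 4.40×10⁻³ m
α₁L₁ = 8.63257×10⁻⁵, α₂L₂ = 3.737394×10⁻⁵ → Δ(αL) = 4.895176×10⁻⁵ m/K
ΔT = 4.40×10⁻³ / 4.895176×10⁻⁵ = 89.884 K, so T = 27.6 + 89.884 = 117.484 °C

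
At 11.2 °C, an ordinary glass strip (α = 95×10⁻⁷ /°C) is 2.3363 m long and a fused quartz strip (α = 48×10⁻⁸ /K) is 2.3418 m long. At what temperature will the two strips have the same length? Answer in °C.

T = 272.2 °C

Equal length when α₁L₁ΔT − α₂L₂ΔT = L₂ − L₁ = 5.50×10⁻³ m
α₁L₁ = 2.219485×10⁻⁵, α₂L₂ = 1.124064×10⁻⁶ → Δ(αL) = 2.1070786×10⁻⁵ m/K
ΔT = 5.50×10⁻³ / 2.1070786×10⁻⁵ = 261.025 K, so T = 11.2 + 261.025 = 272.225 °C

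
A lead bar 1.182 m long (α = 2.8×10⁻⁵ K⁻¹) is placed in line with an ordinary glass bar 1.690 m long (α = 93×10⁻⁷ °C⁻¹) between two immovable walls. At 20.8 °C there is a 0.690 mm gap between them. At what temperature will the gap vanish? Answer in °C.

T = 34.9 °C

α₁L₁ = 3.3096×10⁻⁵ m/K, α₂L₂ = 1.5717×10⁻⁵ m/K → total 4.8813×10⁻⁵ m/K
ΔT = g/(α₁L₁+α₂L₂) = 6.90×10⁻⁴ / 4.8813×10⁻⁵ = 14.136 K
T = 20.8 + 14.136 = 34.936 °C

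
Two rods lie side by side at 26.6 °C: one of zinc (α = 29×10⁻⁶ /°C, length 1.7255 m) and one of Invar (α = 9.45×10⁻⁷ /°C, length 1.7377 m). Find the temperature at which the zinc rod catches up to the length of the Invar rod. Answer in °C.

T = 278.7 °C

Equal length when α₁L₁ΔT − α₂L₂ΔT = L₂ − L₁ = 1.22×10⁻² m
α₁L₁ = 5.00395×10⁻⁵, α₂L₂ = 1.6421265×10⁻⁶ → Δ(αL) = 4.83973735×10⁻⁵ m/K
ΔT = 1.22×10⁻² / 4.83973735×10⁻⁵ = 252.080 K, so T = 26.6 + 252.080 = 278.680 °C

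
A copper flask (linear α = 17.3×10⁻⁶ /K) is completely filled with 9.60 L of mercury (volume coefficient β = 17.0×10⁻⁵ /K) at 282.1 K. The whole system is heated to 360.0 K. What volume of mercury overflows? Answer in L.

0.0883 L

The flask also expands: β_container ≈ 3α = 5.19×10⁻⁵ /K
Net overflow = V₀(β_liq − 3α_cont)ΔT
β − 3α = 1.70×10⁻⁴ − 5.19×10⁻⁵ = 1.181×10⁻⁴ /K; ΔT = 77.9 K
ΔV = 9.60 × 1.181×10⁻⁴ × 77.9 = 0.0883 L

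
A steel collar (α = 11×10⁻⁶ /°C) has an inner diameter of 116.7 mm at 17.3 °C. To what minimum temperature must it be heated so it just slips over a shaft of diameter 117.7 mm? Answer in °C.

T = 796 °C

Required Δd = 117.7 − 116.7 = 1.0 mm
Δd = αd₀ΔT ⇒ ΔT = Δd/(αd₀) = 1.0 / (11×10⁻⁶ × 116.7) = 779.00 K
T_min = 17.3 + 779.00 = 796.30 °C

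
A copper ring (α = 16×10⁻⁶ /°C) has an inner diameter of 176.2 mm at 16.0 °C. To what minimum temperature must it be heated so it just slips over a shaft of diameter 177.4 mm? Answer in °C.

Required Δd = 177.4 − 176.2 = 1.2 mm
Δd = αd₀ΔT ⇒ ΔT = Δd/(αd₀) = 1.2 / (16×10⁻⁶ × 176.2) = 425.65 K
T_min = 16.0 + 425.65 = 441.65 °C

T = 442 °C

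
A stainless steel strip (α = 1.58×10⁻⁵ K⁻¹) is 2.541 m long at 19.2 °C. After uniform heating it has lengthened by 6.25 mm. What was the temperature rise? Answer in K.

ΔL = αL₀ΔT ⇒ ΔT = ΔL / (αL₀)
ΔT = 6.25×10⁻³ m / (1.58×10⁻⁵ × 2.541 m) = 155.67 K

ΔT = 156 K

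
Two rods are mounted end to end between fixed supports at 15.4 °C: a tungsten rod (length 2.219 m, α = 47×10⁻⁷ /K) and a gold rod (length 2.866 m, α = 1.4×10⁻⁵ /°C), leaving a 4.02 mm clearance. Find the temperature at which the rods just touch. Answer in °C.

α₁L₁ = 1.04293×10⁻⁵ m/K, α₂L₂ = 4.0124×10⁻⁵ m/K → total 5.05533×10⁻⁵ m/K
ΔT = g/(α₁L₁+α₂L₂) = 4.02×10⁻³ / 5.05533×10⁻⁵ = 79.520 K
T = 15.4 + 79.520 = 94.920 °C

T = 94.9 °C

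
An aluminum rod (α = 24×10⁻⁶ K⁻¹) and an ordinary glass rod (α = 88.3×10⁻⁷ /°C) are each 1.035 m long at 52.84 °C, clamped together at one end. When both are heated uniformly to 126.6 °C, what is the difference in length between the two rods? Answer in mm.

ΔT = 73.76 K
aluminum: ΔL = 24×10⁻⁶ × 1.035 m × 73.76 = 1.8322×10⁻³ m = 1.8322 mm
ordinary glass: ΔL = 88.3×10⁻⁷ × 1.035 m × 73.76 = 6.7410×10⁻⁴ m = 0.67410 mm
difference = 1.8322 − 0.67410 = 1.1581 mm

1.16 mm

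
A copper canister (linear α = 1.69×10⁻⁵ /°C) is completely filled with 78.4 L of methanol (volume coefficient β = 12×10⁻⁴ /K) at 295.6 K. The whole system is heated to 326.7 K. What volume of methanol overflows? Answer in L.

The canister also expands: β_container ≈ 3α = 5.07×10⁻⁵ /K
Net overflow = V₀(β_liq − 3α_cont)ΔT
β − 3α = 1.20×10⁻³ − 5.07×10⁻⁵ = 1.1493×10⁻³ /K; ΔT = 31.1 K
ΔV = 78.4 × 1.1493×10⁻³ × 31.1 = 2.80 L

2.80 L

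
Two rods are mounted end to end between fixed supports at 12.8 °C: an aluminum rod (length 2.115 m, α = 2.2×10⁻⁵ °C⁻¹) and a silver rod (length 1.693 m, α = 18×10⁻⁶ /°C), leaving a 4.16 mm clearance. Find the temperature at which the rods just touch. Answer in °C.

T = 66.8 °C

α₁L₁ = 4.653×10⁻⁵ m/K, α₂L₂ = 3.0474×10⁻⁵ m/K → total 7.7004×10⁻⁵ m/K
ΔT = g/(α₁L₁+α₂L₂) = 4.16×10⁻³ / 7.7004×10⁻⁵ = 54.023 K
T = 12.8 + 54.023 = 66.823 °C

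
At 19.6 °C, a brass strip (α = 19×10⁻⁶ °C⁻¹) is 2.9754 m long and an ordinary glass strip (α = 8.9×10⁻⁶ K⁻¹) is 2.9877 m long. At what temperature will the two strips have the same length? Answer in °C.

T = 430.4 °C

L₁(1 + α₁ΔT) = L₂(1 + α₂ΔT) ⇒ ΔT = (L₂ − L₁)/(α₁L₁ − α₂L₂)
L₂ − L₁ = 2.9877 − 2.9754 = 1.23×10⁻² m
α₁L₁ − α₂L₂ = 19×10⁻⁶×2.9754 − 8.9×10⁻⁶×2.9877 = 2.994207×10⁻⁵ m/K
ΔT = 1.23×10⁻² / 2.994207×10⁻⁵ = 410.793 K
T = 19.6 + 410.793 = 430.393 °C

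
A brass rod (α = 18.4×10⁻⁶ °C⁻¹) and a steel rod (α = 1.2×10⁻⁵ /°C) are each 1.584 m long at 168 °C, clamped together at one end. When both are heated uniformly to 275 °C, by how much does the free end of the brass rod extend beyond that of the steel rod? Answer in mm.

1.08 mm

ΔT = 107 K
brass: ΔL = 18.4×10⁻⁶ × 1.584 m × 107 = 3.1186×10⁻³ m = 3.1186 mm
steel: ΔL = 1.2×10⁻⁵ × 1.584 m × 107 = 2.0339×10⁻³ m = 2.0339 mm
difference = 3.1186 − 2.0339 = 1.0847 mm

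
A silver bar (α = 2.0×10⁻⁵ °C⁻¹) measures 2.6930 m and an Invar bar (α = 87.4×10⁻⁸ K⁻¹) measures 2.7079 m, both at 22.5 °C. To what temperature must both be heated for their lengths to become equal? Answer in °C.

T = 311.9 °C

Equal length when α₁L₁ΔT − α₂L₂ΔT = L₂ − L₁ = 1.49×10⁻² m
α₁L₁ = 5.386×10⁻⁵, α₂L₂ = 2.3667046×10⁻⁶ → Δ(αL) = 5.14932954×10⁻⁵ m/K
ΔT = 1.49×10⁻² / 5.14932954×10⁻⁵ = 289.358 K, so T = 22.5 + 289.358 = 311.858 °C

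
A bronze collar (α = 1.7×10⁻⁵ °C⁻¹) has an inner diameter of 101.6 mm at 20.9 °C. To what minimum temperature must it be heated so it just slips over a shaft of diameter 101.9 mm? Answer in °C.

T = 195 °C

Required Δd = 101.9 − 101.6 = 0.3 mm
Δd = αd₀ΔT ⇒ ΔT = Δd/(αd₀) = 0.3 / (1.7×10⁻⁵ × 101.6) = 173.69 K
T_min = 20.9 + 173.69 = 194.59 °C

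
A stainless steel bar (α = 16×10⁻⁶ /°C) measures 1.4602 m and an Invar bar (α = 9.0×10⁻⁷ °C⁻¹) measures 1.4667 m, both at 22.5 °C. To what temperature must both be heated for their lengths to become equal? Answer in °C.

L₁(1 + α₁ΔT) = L₂(1 + α₂ΔT) ⇒ ΔT = (L₂ − L₁)/(α₁L₁ − α₂L₂)
L₂ − L₁ = 1.4667 − 1.4602 = 6.50×10⁻³ m
α₁L₁ − α₂L₂ = 16×10⁻⁶×1.4602 − 9.0×10⁻⁷×1.4667 = 2.204317×10⁻⁵ m/K
ΔT = 6.50×10⁻³ / 2.204317×10⁻⁵ = 294.876 K
T = 22.5 + 294.876 = 317.376 °C

T = 317.4 °C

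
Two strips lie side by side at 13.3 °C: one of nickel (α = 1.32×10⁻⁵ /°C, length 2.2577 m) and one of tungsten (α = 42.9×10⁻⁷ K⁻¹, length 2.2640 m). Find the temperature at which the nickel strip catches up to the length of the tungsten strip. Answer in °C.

T = 326.9 °C

L₁(1 + α₁ΔT) = L₂(1 + α₂ΔT) ⇒ ΔT = (L₂ − L₁)/(α₁L₁ − α₂L₂)
L₂ − L₁ = 2.2640 − 2.2577 = 6.30×10⁻³ m
α₁L₁ − α₂L₂ = 1.32×10⁻⁵×2.2577 − 42.9×10⁻⁷×2.2640 = 2.008908×10⁻⁵ m/K
ΔT = 6.30×10⁻³ / 2.008908×10⁻⁵ = 313.603 K
T = 13.3 + 313.603 = 326.903 °C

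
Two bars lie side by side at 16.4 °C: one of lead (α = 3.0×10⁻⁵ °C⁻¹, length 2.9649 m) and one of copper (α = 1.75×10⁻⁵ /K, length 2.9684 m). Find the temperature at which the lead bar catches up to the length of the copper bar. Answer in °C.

T = 111.0 °C

L₁(1 + α₁ΔT) = L₂(1 + α₂ΔT) ⇒ ΔT = (L₂ − L₁)/(α₁L₁ − α₂L₂)
L₂ − L₁ = 2.9684 − 2.9649 = 3.50×10⁻³ m
α₁L₁ − α₂L₂ = 3.0×10⁻⁵×2.9649 − 1.75×10⁻⁵×2.9684 = 3.70×10⁻⁵ m/K
ΔT = 3.50×10⁻³ / 3.70×10⁻⁵ = 94.595 K
T = 16.4 + 94.595 = 110.995 °C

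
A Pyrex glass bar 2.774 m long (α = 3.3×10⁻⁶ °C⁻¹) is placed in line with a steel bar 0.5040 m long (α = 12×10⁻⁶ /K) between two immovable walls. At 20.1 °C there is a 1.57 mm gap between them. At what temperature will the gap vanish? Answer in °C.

T = 123 °C

Gap closes when ΔL₁ + ΔL₂ = 1.57 mm = 1.57×10⁻³ m
(α₁L₁ + α₂L₂)ΔT = g
α₁L₁ + α₂L₂ = 3.3×10⁻⁶×2.774 + 12×10⁻⁶×0.5040 = 1.52022×10⁻⁵ m/K
ΔT = 1.57×10⁻³ / 1.52022×10⁻⁵ = 103.27 K
T = 20.1 + 103.27 = 123.37 °C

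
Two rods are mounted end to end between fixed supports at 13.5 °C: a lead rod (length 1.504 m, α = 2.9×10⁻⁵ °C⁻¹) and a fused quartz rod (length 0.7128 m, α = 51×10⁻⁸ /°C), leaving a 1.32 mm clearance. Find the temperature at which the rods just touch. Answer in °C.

T = 43.5 °C

α₁L₁ = 4.3616×10⁻⁵ m/K, α₂L₂ = 3.63528×10⁻⁷ m/K → total 4.3979528×10⁻⁵ m/K
ΔT = g/(α₁L₁+α₂L₂) = 1.32×10⁻³ / 4.3979528×10⁻⁵ = 30.014 K
T = 13.5 + 30.014 = 43.514 °C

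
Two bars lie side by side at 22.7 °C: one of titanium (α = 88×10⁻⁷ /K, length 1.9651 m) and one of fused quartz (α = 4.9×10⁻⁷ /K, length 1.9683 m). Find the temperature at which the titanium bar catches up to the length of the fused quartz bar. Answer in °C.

T = 218.7 °C

Equal length when α₁L₁ΔT − α₂L₂ΔT = L₂ − L₁ = 3.20×10⁻³ m
α₁L₁ = 1.729288×10⁻⁵, α₂L₂ = 9.64467×10⁻⁷ → Δ(αL) = 1.6328413×10⁻⁵ m/K
ΔT = 3.20×10⁻³ / 1.6328413×10⁻⁵ = 195.977 K, so T = 22.7 + 195.977 = 218.677 °C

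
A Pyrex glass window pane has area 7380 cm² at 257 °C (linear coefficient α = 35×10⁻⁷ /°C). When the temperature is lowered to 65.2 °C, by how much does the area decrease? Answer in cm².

Area coefficient ≈ 2α; |ΔT| = 191.8 K
ΔA = 2αA₀ΔT = 2(35×10⁻⁷)(7380)(191.8) = 9.91 cm²

ΔA = 9.91 cm²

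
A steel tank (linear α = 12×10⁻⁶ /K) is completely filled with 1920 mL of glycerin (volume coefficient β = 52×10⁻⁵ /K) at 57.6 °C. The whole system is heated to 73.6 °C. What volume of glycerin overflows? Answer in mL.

14.9 mL

The tank also expands: β_container ≈ 3α = 3.6×10⁻⁵ /K
Net overflow = V₀(β_liq − 3α_cont)ΔT
β − 3α = 5.20×10⁻⁴ − 3.6×10⁻⁵ = 4.84×10⁻⁴ /K; ΔT = 16.0 K
ΔV = 1920 × 4.84×10⁻⁴ × 16.0 = 14.9 mL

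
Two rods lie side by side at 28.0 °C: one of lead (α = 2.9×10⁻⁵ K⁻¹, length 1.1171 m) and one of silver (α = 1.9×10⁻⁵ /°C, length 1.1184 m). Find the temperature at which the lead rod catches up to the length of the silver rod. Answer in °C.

L₁(1 + α₁ΔT) = L₂(1 + α₂ΔT) ⇒ ΔT = (L₂ − L₁)/(α₁L₁ − α₂L₂)
L₂ − L₁ = 1.1184 − 1.1171 = 1.30×10⁻³ m
α₁L₁ − α₂L₂ = 2.9×10⁻⁵×1.1171 − 1.9×10⁻⁵×1.1184 = 1.11463×10⁻⁵ m/K
ΔT = 1.30×10⁻³ / 1.11463×10⁻⁵ = 116.631 K
T = 28.0 + 116.631 = 144.631 °C

T = 144.6 °C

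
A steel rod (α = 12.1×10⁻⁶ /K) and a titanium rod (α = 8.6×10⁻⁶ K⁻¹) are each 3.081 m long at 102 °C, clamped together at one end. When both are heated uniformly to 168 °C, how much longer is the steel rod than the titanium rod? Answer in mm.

ΔT = 66 K
steel: ΔL = 12.1×10⁻⁶ × 3.081 m × 66 = 2.4605×10⁻³ m = 2.4605 mm
titanium: ΔL = 8.6×10⁻⁶ × 3.081 m × 66 = 1.7488×10⁻³ m = 1.7488 mm
difference = 2.4605 − 1.7488 = 0.7117 mm

0.712 mm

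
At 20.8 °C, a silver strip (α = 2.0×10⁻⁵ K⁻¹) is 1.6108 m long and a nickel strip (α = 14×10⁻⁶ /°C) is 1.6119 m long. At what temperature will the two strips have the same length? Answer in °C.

Equal length when α₁L₁ΔT − α₂L₂ΔT = L₂ − L₁ = 1.10×10⁻³ m
α₁L₁ = 3.2216×10⁻⁵, α₂L₂ = 2.25666×10⁻⁵ → Δ(αL) = 9.6494×10⁻⁶ m/K
ΔT = 1.10×10⁻³ / 9.6494×10⁻⁶ = 113.997 K, so T = 20.8 + 113.997 = 134.797 °C

T = 134.8 °C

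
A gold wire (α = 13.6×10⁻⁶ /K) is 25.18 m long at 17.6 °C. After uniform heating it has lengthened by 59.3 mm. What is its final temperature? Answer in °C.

T = 191 °C

ΔL = αL₀ΔT ⇒ ΔT = ΔL / (αL₀)
ΔT = 59.3×10⁻³ m / (13.6×10⁻⁶ × 25.18 m) = 173.16 K
T = 17.6 + 173.16 = 190.76 °C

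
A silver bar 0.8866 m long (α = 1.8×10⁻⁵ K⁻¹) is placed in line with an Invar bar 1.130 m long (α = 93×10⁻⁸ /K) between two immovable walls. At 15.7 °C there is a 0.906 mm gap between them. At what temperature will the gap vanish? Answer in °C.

Gap closes when ΔL₁ + ΔL₂ = 0.906 mm = 9.06×10⁻⁴ m
(α₁L₁ + α₂L₂)ΔT = g
α₁L₁ + α₂L₂ = 1.8×10⁻⁵×0.8866 + 93×10⁻⁸×1.130 = 1.70097×10⁻⁵ m/K
ΔT = 9.06×10⁻⁴ / 1.70097×10⁻⁵ = 53.264 K
T = 15.7 + 53.264 = 68.964 °C

T = 69.0 °C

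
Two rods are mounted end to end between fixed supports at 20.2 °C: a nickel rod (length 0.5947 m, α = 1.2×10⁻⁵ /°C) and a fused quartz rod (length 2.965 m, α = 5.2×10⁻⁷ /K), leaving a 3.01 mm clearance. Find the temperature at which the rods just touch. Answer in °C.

Gap closes when ΔL₁ + ΔL₂ = 3.01 mm = 3.01×10⁻³ m
(α₁L₁ + α₂L₂)ΔT = g
α₁L₁ + α₂L₂ = 1.2×10⁻⁵×0.5947 + 5.2×10⁻⁷×2.965 = 8.6782×10⁻⁶ m/K
ΔT = 3.01×10⁻³ / 8.6782×10⁻⁶ = 346.85 K
T = 20.2 + 346.85 = 367.05 °C

T = 367 °C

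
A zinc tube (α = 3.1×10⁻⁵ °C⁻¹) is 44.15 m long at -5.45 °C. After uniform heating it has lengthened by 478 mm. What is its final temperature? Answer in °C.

ΔL = αL₀ΔT ⇒ ΔT = ΔL / (αL₀)
ΔT = 478×10⁻³ m / (3.1×10⁻⁵ × 44.15 m) = 349.25 K
T = -5.45 + 349.25 = 343.80 °C

T = 344 °C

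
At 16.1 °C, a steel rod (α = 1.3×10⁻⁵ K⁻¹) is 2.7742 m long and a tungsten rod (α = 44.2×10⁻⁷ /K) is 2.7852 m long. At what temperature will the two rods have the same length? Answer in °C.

L₁(1 + α₁ΔT) = L₂(1 + α₂ΔT) ⇒ ΔT = (L₂ − L₁)/(α₁L₁ − α₂L₂)
L₂ − L₁ = 2.7852 − 2.7742 = 1.10×10⁻² m
α₁L₁ − α₂L₂ = 1.3×10⁻⁵×2.7742 − 44.2×10⁻⁷×2.7852 = 2.3754016×10⁻⁵ m/K
ΔT = 1.10×10⁻² / 2.3754016×10⁻⁵ = 463.080 K
T = 16.1 + 463.080 = 479.180 °C

T = 479.2 °C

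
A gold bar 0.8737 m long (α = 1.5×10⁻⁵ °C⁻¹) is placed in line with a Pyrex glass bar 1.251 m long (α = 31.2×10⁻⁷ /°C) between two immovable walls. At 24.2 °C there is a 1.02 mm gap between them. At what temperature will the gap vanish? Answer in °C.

T = 84.2 °C

Gap closes when ΔL₁ + ΔL₂ = 1.02 mm = 1.02×10⁻³ m
(α₁L₁ + α₂L₂)ΔT = g
α₁L₁ + α₂L₂ = 1.5×10⁻⁵×0.8737 + 31.2×10⁻⁷×1.251 = 1.700862×10⁻⁵ m/K
ΔT = 1.02×10⁻³ / 1.700862×10⁻⁵ = 59.970 K
T = 24.2 + 59.970 = 84.170 °C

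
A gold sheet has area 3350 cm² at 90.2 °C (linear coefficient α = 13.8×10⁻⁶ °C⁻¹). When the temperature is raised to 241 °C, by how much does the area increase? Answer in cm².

ΔA = 13.9 cm²

Area coefficient ≈ 2α; |ΔT| = 150.8 K
ΔA = 2αA₀ΔT = 2(13.8×10⁻⁶)(3350)(150.8) = 13.9 cm²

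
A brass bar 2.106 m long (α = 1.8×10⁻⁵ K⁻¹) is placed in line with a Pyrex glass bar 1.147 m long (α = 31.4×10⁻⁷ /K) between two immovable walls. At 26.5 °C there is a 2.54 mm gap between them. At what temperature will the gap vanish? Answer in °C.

α₁L₁ = 3.7908×10⁻⁵ m/K, α₂L₂ = 3.60158×10⁻⁶ m/K → total 4.150958×10⁻⁵ m/K
ΔT = g/(α₁L₁+α₂L₂) = 2.54×10⁻³ / 4.150958×10⁻⁵ = 61.191 K
T = 26.5 + 61.191 = 87.691 °C

T = 87.7 °C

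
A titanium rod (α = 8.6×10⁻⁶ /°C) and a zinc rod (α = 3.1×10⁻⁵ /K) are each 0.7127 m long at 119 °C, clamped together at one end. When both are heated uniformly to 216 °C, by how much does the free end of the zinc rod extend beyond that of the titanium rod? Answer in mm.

ΔT = 97 K
titanium: ΔL = 8.6×10⁻⁶ × 0.7127 m × 97 = 5.9453×10⁻⁴ m = 0.59453 mm
zinc: ΔL = 3.1×10⁻⁵ × 0.7127 m × 97 = 2.1431×10⁻³ m = 2.1431 mm
difference = 2.1431 − 0.59453 = 1.54857 mm

1.55 mm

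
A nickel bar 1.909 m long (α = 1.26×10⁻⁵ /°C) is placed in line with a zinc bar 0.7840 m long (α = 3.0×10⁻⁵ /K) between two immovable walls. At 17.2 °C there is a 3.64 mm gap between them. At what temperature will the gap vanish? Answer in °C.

Gap closes when ΔL₁ + ΔL₂ = 3.64 mm = 3.64×10⁻³ m
(α₁L₁ + α₂L₂)ΔT = g
α₁L₁ + α₂L₂ = 1.26×10⁻⁵×1.909 + 3.0×10⁻⁵×0.7840 = 4.75734×10⁻⁵ m/K
ΔT = 3.64×10⁻³ / 4.75734×10⁻⁵ = 76.513 K
T = 17.2 + 76.513 = 93.713 °C

T = 93.7 °C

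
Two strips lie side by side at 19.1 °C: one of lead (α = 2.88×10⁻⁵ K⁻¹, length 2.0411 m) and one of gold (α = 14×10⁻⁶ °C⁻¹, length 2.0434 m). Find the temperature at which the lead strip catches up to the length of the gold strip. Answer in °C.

T = 95.32 °C

Equal length when α₁L₁ΔT − α₂L₂ΔT = L₂ − L₁ = 2.30×10⁻³ m
α₁L₁ = 5.878368×10⁻⁵, α₂L₂ = 2.86076×10⁻⁵ → Δ(αL) = 3.017608×10⁻⁵ m/K
ΔT = 2.30×10⁻³ / 3.017608×10⁻⁵ = 76.2193 K, so T = 19.1 + 76.2193 = 95.3193 °C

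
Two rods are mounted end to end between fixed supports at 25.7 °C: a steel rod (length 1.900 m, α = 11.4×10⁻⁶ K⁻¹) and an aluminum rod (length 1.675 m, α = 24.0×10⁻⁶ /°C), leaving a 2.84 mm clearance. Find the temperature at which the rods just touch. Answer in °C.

α₁L₁ = 2.166×10⁻⁵ m/K, α₂L₂ = 4.020×10⁻⁵ m/K → total 6.186×10⁻⁵ m/K
ΔT = g/(α₁L₁+α₂L₂) = 2.84×10⁻³ / 6.186×10⁻⁵ = 45.910 K
T = 25.7 + 45.910 = 71.610 °C

T = 71.6 °C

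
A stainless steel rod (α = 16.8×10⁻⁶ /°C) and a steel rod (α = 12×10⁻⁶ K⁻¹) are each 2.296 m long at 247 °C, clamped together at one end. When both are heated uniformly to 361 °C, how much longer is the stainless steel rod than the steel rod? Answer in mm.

1.26 mm

ΔT = 114 K
stainless steel: ΔL = 16.8×10⁻⁶ × 2.296 m × 114 = 4.3973×10⁻³ m = 4.3973 mm
steel: ΔL = 12×10⁻⁶ × 2.296 m × 114 = 3.1409×10⁻³ m = 3.1409 mm
difference = 4.3973 − 3.1409 = 1.2564 mm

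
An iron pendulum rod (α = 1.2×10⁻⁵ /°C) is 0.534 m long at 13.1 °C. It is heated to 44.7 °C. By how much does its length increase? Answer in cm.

ΔL = 0.0202 cm

|ΔT| = |44.7 − 13.1| = 31.6 K
ΔL = αL₀ΔT = (1.2×10⁻⁵)(0.534)(31.6) = 2.02×10⁻⁴ m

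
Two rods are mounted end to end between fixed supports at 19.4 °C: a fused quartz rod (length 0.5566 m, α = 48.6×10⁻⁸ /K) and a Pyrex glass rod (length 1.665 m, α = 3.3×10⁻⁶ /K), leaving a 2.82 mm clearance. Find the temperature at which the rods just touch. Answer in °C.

Gap closes when ΔL₁ + ΔL₂ = 2.82 mm = 2.82×10⁻³ m
(α₁L₁ + α₂L₂)ΔT = g
α₁L₁ + α₂L₂ = 48.6×10⁻⁸×0.5566 + 3.3×10⁻⁶×1.665 = 5.7650076×10⁻⁶ m/K
ΔT = 2.82×10⁻³ / 5.7650076×10⁻⁶ = 489.16 K
T = 19.4 + 489.16 = 508.56 °C

T = 509 °C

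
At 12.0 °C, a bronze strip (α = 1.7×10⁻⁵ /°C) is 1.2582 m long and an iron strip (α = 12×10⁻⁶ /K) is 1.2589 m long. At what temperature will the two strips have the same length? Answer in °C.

T = 123.4 °C

Equal length when α₁L₁ΔT − α₂L₂ΔT = L₂ − L₁ = 7.00×10⁻⁴ m
α₁L₁ = 2.13894×10⁻⁵, α₂L₂ = 1.51068×10⁻⁵ → Δ(αL) = 6.2826×10⁻⁶ m/K
ΔT = 7.00×10⁻⁴ / 6.2826×10⁻⁶ = 111.419 K, so T = 12.0 + 111.419 = 123.419 °C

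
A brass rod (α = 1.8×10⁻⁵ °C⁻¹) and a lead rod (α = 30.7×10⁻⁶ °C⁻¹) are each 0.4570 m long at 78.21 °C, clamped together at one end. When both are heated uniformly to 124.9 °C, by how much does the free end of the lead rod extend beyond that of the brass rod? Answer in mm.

ΔT = 46.69 K
brass: ΔL = 1.8×10⁻⁵ × 0.4570 m × 46.69 = 3.8407×10⁻⁴ m = 0.38407 mm
lead: ΔL = 30.7×10⁻⁶ × 0.4570 m × 46.69 = 6.5506×10⁻⁴ m = 0.65506 mm
difference = 0.65506 − 0.38407 = 0.27099 mm

0.271 mm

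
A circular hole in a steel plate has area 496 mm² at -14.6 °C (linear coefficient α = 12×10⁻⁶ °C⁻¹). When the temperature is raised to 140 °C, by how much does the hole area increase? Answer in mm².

Area coefficient ≈ 2α; |ΔT| = 154.6 K
ΔA = 2αA₀ΔT = 2(12×10⁻⁶)(496)(154.6) = 1.84 mm²

ΔA = 1.84 mm²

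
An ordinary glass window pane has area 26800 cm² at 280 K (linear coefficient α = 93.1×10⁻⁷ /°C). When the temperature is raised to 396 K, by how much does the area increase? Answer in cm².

Area coefficient ≈ 2α; |ΔT| = 116 K
ΔA = 2αA₀ΔT = 2(93.1×10⁻⁷)(26800)(116) = 57.9 cm²

ΔA = 57.9 cm²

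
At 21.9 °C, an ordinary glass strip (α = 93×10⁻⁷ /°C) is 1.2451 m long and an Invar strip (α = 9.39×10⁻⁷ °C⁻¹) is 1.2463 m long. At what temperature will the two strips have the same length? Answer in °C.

Equal length when α₁L₁ΔT − α₂L₂ΔT = L₂ − L₁ = 1.20×10⁻³ m
α₁L₁ = 1.157943×10⁻⁵, α₂L₂ = 1.1702757×10⁻⁶ → Δ(αL) = 1.04091543×10⁻⁵ m/K
ΔT = 1.20×10⁻³ / 1.04091543×10⁻⁵ = 115.283 K, so T = 21.9 + 115.283 = 137.183 °C

T = 137.2 °C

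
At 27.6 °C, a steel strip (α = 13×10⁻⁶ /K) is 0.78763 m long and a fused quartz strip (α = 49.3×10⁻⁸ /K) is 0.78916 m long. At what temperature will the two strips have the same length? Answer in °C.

L₁(1 + α₁ΔT) = L₂(1 + α₂ΔT) ⇒ ΔT = (L₂ − L₁)/(α₁L₁ − α₂L₂)
L₂ − L₁ = 0.78916 − 0.78763 = 1.53×10⁻³ m
α₁L₁ − α₂L₂ = 13×10⁻⁶×0.78763 − 49.3×10⁻⁸×0.78916 = 9.85013412×10⁻⁶ m/K
ΔT = 1.53×10⁻³ / 9.85013412×10⁻⁶ = 155.328 K
T = 27.6 + 155.328 = 182.928 °C

T = 182.9 °C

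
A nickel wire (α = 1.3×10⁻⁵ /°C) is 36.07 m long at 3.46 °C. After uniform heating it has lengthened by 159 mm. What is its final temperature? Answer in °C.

T = 343 °C

ΔL = αL₀ΔT ⇒ ΔT = ΔL / (αL₀)
ΔT = 159×10⁻³ m / (1.3×10⁻⁵ × 36.07 m) = 339.08 K
T = 3.46 + 339.08 = 342.54 °C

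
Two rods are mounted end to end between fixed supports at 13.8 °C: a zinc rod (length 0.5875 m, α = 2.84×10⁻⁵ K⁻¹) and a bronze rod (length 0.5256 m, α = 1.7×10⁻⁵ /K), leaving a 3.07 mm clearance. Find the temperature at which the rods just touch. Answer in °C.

α₁L₁ = 1.6685×10⁻⁵ m/K, α₂L₂ = 8.9352×10⁻⁶ m/K → total 2.56202×10⁻⁵ m/K
ΔT = g/(α₁L₁+α₂L₂) = 3.07×10⁻³ / 2.56202×10⁻⁵ = 119.83 K
T = 13.8 + 119.83 = 133.63 °C

T = 134 °C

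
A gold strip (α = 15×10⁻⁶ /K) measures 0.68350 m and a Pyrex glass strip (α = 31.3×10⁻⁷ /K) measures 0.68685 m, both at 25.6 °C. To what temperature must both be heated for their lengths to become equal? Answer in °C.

L₁(1 + α₁ΔT) = L₂(1 + α₂ΔT) ⇒ ΔT = (L₂ − L₁)/(α₁L₁ − α₂L₂)
L₂ − L₁ = 0.68685 − 0.68350 = 3.35×10⁻³ m
α₁L₁ − α₂L₂ = 15×10⁻⁶×0.68350 − 31.3×10⁻⁷×0.68685 = 8.1026595×10⁻⁶ m/K
ΔT = 3.35×10⁻³ / 8.1026595×10⁻⁶ = 413.444 K
T = 25.6 + 413.444 = 439.044 °C

T = 439.0 °C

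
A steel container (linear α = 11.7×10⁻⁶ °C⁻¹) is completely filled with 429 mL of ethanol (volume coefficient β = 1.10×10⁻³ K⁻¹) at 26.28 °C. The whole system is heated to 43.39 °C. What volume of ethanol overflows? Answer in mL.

7.82 mL

The container also expands: β_container ≈ 3α = 3.51×10⁻⁵ /K
Net overflow = V₀(β_liq − 3α_cont)ΔT
β − 3α = 1.10×10⁻³ − 3.51×10⁻⁵ = 1.0649×10⁻³ /K; ΔT = 17.11 K
ΔV = 429 × 1.0649×10⁻³ × 17.11 = 7.82 mL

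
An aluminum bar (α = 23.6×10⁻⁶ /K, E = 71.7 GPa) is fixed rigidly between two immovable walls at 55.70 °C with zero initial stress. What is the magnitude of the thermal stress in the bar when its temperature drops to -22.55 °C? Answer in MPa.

Fully constrained: the free strain ε = αΔT is blocked, so σ = Eε = EαΔT.
|ΔT| = 78.25 K
σ = 71.7×10⁹ × 23.6×10⁻⁶ × 78.25 = 1.32×10⁸ Pa

σ = 132 MPa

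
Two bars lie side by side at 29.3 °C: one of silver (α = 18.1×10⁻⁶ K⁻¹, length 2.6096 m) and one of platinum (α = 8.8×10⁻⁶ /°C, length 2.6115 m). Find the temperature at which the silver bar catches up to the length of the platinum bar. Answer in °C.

T = 107.6 °C

Equal length when α₁L₁ΔT − α₂L₂ΔT = L₂ − L₁ = 1.90×10⁻³ m
α₁L₁ = 4.723376×10⁻⁵, α₂L₂ = 2.29812×10⁻⁵ → Δ(αL) = 2.425256×10⁻⁵ m/K
ΔT = 1.90×10⁻³ / 2.425256×10⁻⁵ = 78.342 K, so T = 29.3 + 78.342 = 107.642 °C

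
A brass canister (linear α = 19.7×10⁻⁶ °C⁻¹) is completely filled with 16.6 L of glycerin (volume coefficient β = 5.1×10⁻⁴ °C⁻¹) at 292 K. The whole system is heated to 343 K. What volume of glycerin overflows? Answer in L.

0.382 L

The canister also expands: β_container ≈ 3α = 5.91×10⁻⁵ /K
Net overflow = V₀(β_liq − 3α_cont)ΔT
β − 3α = 5.10×10⁻⁴ − 5.91×10⁻⁵ = 4.509×10⁻⁴ /K; ΔT = 51 K
ΔV = 16.6 × 4.509×10⁻⁴ × 51 = 0.382 L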